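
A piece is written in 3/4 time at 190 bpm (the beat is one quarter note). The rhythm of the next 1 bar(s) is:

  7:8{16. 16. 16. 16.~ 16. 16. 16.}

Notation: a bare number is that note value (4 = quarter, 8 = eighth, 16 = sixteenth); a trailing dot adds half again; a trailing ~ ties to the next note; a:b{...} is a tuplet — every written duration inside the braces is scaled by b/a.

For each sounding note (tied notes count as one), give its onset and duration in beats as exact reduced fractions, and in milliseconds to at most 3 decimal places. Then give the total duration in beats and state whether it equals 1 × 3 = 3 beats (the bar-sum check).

1) 0.0ms=0b +135.338ms=3/7b
2) 135.338ms=3/7b +135.338ms=3/7b
3) 270.677ms=6/7b +135.338ms=3/7b
4) 406.015ms=9/7b +270.677ms=6/7b
5) 676.692ms=15/7b +135.338ms=3/7b
6) 812.03ms=18/7b +135.338ms=3/7b
Σ=3b of 3 (190bpm 3/4) — PASS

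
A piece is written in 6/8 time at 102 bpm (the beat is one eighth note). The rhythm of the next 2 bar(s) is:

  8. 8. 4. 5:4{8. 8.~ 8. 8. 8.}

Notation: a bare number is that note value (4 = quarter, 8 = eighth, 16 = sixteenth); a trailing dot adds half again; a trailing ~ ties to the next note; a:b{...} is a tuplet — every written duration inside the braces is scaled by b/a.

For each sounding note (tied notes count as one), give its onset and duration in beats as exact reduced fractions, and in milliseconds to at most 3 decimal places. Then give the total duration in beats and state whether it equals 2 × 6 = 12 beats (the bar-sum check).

1) 0.0ms=0b +882.353ms=3/2b
2) 882.353ms=3/2b +882.353ms=3/2b
3) 1764.706ms=3b +1764.706ms=3b
4) 3529.412ms=6b +705.882ms=6/5b
5) 4235.294ms=36/5b +1411.765ms=12/5b
6) 5647.059ms=48/5b +705.882ms=6/5b
7) 6352.941ms=54/5b +705.882ms=6/5b
Σ=12b of 12 (102bpm 6/8) — PASS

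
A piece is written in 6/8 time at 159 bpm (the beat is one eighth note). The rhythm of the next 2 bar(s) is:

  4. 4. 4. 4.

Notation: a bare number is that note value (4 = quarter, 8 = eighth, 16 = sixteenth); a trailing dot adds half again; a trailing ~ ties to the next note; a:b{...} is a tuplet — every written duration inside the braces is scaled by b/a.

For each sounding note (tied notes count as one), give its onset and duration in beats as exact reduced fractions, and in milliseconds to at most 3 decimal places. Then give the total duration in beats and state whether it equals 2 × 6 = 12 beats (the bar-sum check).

1) 0.0ms=0b +1132.075ms=3b
2) 1132.075ms=3b +1132.075ms=3b
3) 2264.151ms=6b +1132.075ms=3b
4) 3396.226ms=9b +1132.075ms=3b
Σ=12b of 12 (159bpm 6/8) — PASS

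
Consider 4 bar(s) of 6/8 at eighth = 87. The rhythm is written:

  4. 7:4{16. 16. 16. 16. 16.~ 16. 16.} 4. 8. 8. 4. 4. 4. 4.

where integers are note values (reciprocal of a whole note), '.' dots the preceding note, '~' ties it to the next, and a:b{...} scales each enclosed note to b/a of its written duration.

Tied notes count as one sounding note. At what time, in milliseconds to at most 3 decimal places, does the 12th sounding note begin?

1. 0.0ms @ 0 + 2068.966ms (3)
2. 2068.966ms @ 3 + 295.567ms (3/7)
3. 2364.532ms @ 24/7 + 295.567ms (3/7)
4. 2660.099ms @ 27/7 + 295.567ms (3/7)
5. 2955.665ms @ 30/7 + 295.567ms (3/7)
6. 3251.232ms @ 33/7 + 591.133ms (6/7)
7. 3842.365ms @ 39/7 + 295.567ms (3/7)
8. 4137.931ms @ 6 + 2068.966ms (3)
9. 6206.897ms @ 9 + 1034.483ms (3/2)
10. 7241.379ms @ 21/2 + 1034.483ms (3/2)
11. 8275.862ms @ 12 + 2068.966ms (3)
12. 10344.828ms @ 15 + 2068.966ms (3)
13. 12413.793ms @ 18 + 2068.966ms (3)
14. 14482.759ms @ 21 + 2068.966ms (3)

note 12 onset = 15b = 10344.828ms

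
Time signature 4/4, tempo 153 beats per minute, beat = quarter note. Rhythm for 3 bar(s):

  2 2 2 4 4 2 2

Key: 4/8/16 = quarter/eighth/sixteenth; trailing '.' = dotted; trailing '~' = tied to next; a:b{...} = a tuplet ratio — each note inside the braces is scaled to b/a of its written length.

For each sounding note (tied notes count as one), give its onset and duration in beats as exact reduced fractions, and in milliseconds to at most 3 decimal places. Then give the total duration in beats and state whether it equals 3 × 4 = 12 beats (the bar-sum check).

1) 0.0ms=0b +784.314ms=2b
2) 784.314ms=2b +784.314ms=2b
3) 1568.627ms=4b +784.314ms=2b
4) 2352.941ms=6b +392.157ms=1b
5) 2745.098ms=7b +392.157ms=1b
6) 3137.255ms=8b +784.314ms=2b
7) 3921.569ms=10b +784.314ms=2b
Σ=12b of 12 (153bpm 4/4) — PASS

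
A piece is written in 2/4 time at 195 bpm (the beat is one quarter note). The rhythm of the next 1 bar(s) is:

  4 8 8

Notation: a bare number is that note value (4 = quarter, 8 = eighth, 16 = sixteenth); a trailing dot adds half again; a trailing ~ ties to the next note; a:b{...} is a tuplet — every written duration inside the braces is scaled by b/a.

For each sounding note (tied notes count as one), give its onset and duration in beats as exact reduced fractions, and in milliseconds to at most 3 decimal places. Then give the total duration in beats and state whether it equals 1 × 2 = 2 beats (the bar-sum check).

1) 0.0ms=0b +307.692ms=1b
2) 307.692ms=1b +153.846ms=1/2b
3) 461.538ms=3/2b +153.846ms=1/2b
Σ=2b of 2 (195bpm 2/4) — PASS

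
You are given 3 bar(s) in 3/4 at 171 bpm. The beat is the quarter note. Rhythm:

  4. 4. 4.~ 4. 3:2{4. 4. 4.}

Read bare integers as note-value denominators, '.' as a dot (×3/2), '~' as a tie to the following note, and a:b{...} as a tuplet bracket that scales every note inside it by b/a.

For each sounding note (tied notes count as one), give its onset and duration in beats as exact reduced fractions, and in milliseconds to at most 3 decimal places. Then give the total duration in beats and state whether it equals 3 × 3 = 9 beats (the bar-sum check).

1) 0.0ms=0b +526.316ms=3/2b
2) 526.316ms=3/2b +526.316ms=3/2b
3) 1052.632ms=3b +1052.632ms=3b
4) 2105.263ms=6b +350.877ms=1b
5) 2456.14ms=7b +350.877ms=1b
6) 2807.018ms=8b +350.877ms=1b
Σ=9b of 9 (171bpm 3/4) — PASS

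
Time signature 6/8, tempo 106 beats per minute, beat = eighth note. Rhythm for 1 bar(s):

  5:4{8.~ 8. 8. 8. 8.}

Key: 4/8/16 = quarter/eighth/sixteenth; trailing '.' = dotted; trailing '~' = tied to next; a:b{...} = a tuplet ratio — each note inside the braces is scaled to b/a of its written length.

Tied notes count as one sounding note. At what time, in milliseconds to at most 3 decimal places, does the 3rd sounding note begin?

note 3 onset = 18/5b = 2037.736ms

1. 0.0ms @ 0 + 1358.491ms (12/5)
2. 1358.491ms @ 12/5 + 679.245ms (6/5)
3. 2037.736ms @ 18/5 + 679.245ms (6/5)
4. 2716.981ms @ 24/5 + 679.245ms (6/5)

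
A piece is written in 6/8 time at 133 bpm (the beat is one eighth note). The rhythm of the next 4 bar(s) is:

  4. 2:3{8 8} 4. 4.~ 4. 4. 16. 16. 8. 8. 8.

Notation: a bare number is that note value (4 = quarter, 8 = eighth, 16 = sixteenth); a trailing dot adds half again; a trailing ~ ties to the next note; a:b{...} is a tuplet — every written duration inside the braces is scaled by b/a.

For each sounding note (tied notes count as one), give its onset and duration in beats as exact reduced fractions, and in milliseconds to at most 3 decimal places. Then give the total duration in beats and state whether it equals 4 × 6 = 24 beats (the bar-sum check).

1) 0.0ms=0b +1353.383ms=3b
2) 1353.383ms=3b +676.692ms=3/2b
3) 2030.075ms=9/2b +676.692ms=3/2b
4) 2706.767ms=6b +1353.383ms=3b
5) 4060.15ms=9b +2706.767ms=6b
6) 6766.917ms=15b +1353.383ms=3b
7) 8120.301ms=18b +338.346ms=3/4b
8) 8458.647ms=75/4b +338.346ms=3/4b
9) 8796.992ms=39/2b +676.692ms=3/2b
10) 9473.684ms=21b +676.692ms=3/2b
11) 10150.376ms=45/2b +676.692ms=3/2b
Σ=24b of 24 (133bpm 6/8) — PASS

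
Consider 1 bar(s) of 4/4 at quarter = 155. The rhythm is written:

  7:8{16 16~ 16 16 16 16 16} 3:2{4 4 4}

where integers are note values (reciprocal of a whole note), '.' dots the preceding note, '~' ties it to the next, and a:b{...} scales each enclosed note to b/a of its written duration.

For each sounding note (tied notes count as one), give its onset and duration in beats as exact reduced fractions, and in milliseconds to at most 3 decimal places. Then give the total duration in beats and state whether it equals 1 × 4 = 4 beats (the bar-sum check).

1) 0.0ms=0b +110.599ms=2/7b
2) 110.599ms=2/7b +221.198ms=4/7b
3) 331.797ms=6/7b +110.599ms=2/7b
4) 442.396ms=8/7b +110.599ms=2/7b
5) 552.995ms=10/7b +110.599ms=2/7b
6) 663.594ms=12/7b +110.599ms=2/7b
7) 774.194ms=2b +258.065ms=2/3b
8) 1032.258ms=8/3b +258.065ms=2/3b
9) 1290.323ms=10/3b +258.065ms=2/3b
Σ=4b of 4 (155bpm 4/4) — PASS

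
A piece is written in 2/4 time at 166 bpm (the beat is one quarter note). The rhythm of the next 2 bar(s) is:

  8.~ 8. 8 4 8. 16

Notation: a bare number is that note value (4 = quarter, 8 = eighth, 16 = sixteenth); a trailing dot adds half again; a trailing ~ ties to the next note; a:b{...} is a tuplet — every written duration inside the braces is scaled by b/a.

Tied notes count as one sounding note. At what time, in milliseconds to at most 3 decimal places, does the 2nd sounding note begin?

note 2 onset = 3/2b = 542.169ms

1. 0.0ms @ 0 + 542.169ms (3/2)
2. 542.169ms @ 3/2 + 180.723ms (1/2)
3. 722.892ms @ 2 + 361.446ms (1)
4. 1084.337ms @ 3 + 271.084ms (3/4)
5. 1355.422ms @ 15/4 + 90.361ms (1/4)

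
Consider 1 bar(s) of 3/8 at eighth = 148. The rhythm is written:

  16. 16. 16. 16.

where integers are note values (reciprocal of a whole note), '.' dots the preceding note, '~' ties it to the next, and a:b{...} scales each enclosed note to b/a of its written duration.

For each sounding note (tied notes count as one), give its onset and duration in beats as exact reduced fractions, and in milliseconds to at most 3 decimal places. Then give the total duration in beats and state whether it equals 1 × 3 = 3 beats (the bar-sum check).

1) 0.0ms=0b +304.054ms=3/4b
2) 304.054ms=3/4b +304.054ms=3/4b
3) 608.108ms=3/2b +304.054ms=3/4b
4) 912.162ms=9/4b +304.054ms=3/4b
Σ=3b of 3 (148bpm 3/8) — PASS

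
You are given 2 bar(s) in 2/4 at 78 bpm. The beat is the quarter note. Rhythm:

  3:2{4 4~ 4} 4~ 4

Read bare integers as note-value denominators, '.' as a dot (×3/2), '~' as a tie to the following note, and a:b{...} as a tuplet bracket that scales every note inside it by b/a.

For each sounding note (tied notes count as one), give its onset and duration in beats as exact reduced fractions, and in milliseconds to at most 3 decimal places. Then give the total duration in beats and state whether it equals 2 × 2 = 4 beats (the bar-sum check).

1) 0.0ms=0b +512.821ms=2/3b
2) 512.821ms=2/3b +1025.641ms=4/3b
3) 1538.462ms=2b +1538.462ms=2b
Σ=4b of 4 (78bpm 2/4) — PASS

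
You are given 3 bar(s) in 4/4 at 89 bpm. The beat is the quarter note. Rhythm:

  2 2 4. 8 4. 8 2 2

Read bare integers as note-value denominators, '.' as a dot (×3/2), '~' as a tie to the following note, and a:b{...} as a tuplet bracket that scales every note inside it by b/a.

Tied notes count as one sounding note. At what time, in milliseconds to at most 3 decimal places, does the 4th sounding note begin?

1. 0.0ms @ 0 + 1348.315ms (2)
2. 1348.315ms @ 2 + 1348.315ms (2)
3. 2696.629ms @ 4 + 1011.236ms (3/2)
4. 3707.865ms @ 11/2 + 337.079ms (1/2)
5. 4044.944ms @ 6 + 1011.236ms (3/2)
6. 5056.18ms @ 15/2 + 337.079ms (1/2)
7. 5393.258ms @ 8 + 1348.315ms (2)
8. 6741.573ms @ 10 + 1348.315ms (2)

note 4 onset = 11/2b = 3707.865ms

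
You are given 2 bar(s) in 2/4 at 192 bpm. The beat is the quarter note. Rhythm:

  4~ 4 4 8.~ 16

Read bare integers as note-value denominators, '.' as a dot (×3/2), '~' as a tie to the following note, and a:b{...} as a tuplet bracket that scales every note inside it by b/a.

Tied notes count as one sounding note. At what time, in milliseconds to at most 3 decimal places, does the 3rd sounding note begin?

note 3 onset = 3b = 937.5ms

1. 0.0ms @ 0 + 625.0ms (2)
2. 625.0ms @ 2 + 312.5ms (1)
3. 937.5ms @ 3 + 312.5ms (1)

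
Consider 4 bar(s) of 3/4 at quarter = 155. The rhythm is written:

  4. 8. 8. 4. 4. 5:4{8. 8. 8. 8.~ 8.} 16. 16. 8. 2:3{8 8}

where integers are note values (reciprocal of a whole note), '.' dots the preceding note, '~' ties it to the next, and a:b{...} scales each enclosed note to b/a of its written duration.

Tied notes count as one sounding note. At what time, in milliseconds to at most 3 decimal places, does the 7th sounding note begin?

1. 0.0ms @ 0 + 580.645ms (3/2)
2. 580.645ms @ 3/2 + 290.323ms (3/4)
3. 870.968ms @ 9/4 + 290.323ms (3/4)
4. 1161.29ms @ 3 + 580.645ms (3/2)
5. 1741.935ms @ 9/2 + 580.645ms (3/2)
6. 2322.581ms @ 6 + 232.258ms (3/5)
7. 2554.839ms @ 33/5 + 232.258ms (3/5)
8. 2787.097ms @ 36/5 + 232.258ms (3/5)
9. 3019.355ms @ 39/5 + 464.516ms (6/5)
10. 3483.871ms @ 9 + 145.161ms (3/8)
11. 3629.032ms @ 75/8 + 145.161ms (3/8)
12. 3774.194ms @ 39/4 + 290.323ms (3/4)
13. 4064.516ms @ 21/2 + 290.323ms (3/4)
14. 4354.839ms @ 45/4 + 290.323ms (3/4)

note 7 onset = 33/5b = 2554.839ms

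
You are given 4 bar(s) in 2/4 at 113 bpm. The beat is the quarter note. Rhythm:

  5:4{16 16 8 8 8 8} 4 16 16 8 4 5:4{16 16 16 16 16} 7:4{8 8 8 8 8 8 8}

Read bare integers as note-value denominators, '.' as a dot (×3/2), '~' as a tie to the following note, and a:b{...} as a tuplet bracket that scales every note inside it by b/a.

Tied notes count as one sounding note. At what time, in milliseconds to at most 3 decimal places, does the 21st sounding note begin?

note 21 onset = 50/7b = 3792.668ms

1. 0.0ms @ 0 + 106.195ms (1/5)
2. 106.195ms @ 1/5 + 106.195ms (1/5)
3. 212.389ms @ 2/5 + 212.389ms (2/5)
4. 424.779ms @ 4/5 + 212.389ms (2/5)
5. 637.168ms @ 6/5 + 212.389ms (2/5)
6. 849.558ms @ 8/5 + 212.389ms (2/5)
7. 1061.947ms @ 2 + 530.973ms (1)
8. 1592.92ms @ 3 + 132.743ms (1/4)
9. 1725.664ms @ 13/4 + 132.743ms (1/4)
10. 1858.407ms @ 7/2 + 265.487ms (1/2)
11. 2123.894ms @ 4 + 530.973ms (1)
12. 2654.867ms @ 5 + 106.195ms (1/5)
13. 2761.062ms @ 26/5 + 106.195ms (1/5)
14. 2867.257ms @ 27/5 + 106.195ms (1/5)
15. 2973.451ms @ 28/5 + 106.195ms (1/5)
16. 3079.646ms @ 29/5 + 106.195ms (1/5)
17. 3185.841ms @ 6 + 151.707ms (2/7)
18. 3337.547ms @ 44/7 + 151.707ms (2/7)
19. 3489.254ms @ 46/7 + 151.707ms (2/7)
20. 3640.961ms @ 48/7 + 151.707ms (2/7)
21. 3792.668ms @ 50/7 + 151.707ms (2/7)
22. 3944.374ms @ 52/7 + 151.707ms (2/7)
23. 4096.081ms @ 54/7 + 151.707ms (2/7)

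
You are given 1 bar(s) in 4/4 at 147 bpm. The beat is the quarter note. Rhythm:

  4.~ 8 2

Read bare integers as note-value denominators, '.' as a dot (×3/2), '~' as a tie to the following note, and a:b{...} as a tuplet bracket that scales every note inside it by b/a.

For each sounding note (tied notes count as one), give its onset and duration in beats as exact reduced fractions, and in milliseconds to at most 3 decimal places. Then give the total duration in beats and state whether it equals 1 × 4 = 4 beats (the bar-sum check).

1) 0.0ms=0b +816.327ms=2b
2) 816.327ms=2b +816.327ms=2b
Σ=4b of 4 (147bpm 4/4) — PASS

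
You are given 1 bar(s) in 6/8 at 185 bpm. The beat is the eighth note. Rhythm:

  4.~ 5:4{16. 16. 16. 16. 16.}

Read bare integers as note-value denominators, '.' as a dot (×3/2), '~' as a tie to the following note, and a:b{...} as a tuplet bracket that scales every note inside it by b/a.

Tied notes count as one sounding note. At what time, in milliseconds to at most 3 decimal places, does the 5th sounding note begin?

1. 0.0ms @ 0 + 1167.568ms (18/5)
2. 1167.568ms @ 18/5 + 194.595ms (3/5)
3. 1362.162ms @ 21/5 + 194.595ms (3/5)
4. 1556.757ms @ 24/5 + 194.595ms (3/5)
5. 1751.351ms @ 27/5 + 194.595ms (3/5)

note 5 onset = 27/5b = 1751.351ms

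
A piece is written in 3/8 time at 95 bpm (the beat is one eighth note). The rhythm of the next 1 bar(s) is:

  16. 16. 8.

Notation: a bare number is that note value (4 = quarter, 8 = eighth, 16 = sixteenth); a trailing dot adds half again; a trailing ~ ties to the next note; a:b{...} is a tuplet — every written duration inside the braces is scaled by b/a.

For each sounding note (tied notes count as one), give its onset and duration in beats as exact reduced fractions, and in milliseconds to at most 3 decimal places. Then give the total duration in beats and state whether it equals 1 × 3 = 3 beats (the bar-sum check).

1) 0.0ms=0b +473.684ms=3/4b
2) 473.684ms=3/4b +473.684ms=3/4b
3) 947.368ms=3/2b +947.368ms=3/2b
Σ=3b of 3 (95bpm 3/8) — PASS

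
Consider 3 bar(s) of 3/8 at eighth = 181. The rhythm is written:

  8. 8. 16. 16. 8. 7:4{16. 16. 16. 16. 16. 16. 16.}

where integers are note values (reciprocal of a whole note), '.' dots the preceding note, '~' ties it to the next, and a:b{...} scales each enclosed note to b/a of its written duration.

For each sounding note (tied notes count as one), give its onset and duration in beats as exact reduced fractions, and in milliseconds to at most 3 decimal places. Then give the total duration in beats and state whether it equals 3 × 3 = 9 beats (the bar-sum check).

1) 0.0ms=0b +497.238ms=3/2b
2) 497.238ms=3/2b +497.238ms=3/2b
3) 994.475ms=3b +248.619ms=3/4b
4) 1243.094ms=15/4b +248.619ms=3/4b
5) 1491.713ms=9/2b +497.238ms=3/2b
6) 1988.95ms=6b +142.068ms=3/7b
7) 2131.018ms=45/7b +142.068ms=3/7b
8) 2273.086ms=48/7b +142.068ms=3/7b
9) 2415.154ms=51/7b +142.068ms=3/7b
10) 2557.222ms=54/7b +142.068ms=3/7b
11) 2699.29ms=57/7b +142.068ms=3/7b
12) 2841.358ms=60/7b +142.068ms=3/7b
Σ=9b of 9 (181bpm 3/8) — PASS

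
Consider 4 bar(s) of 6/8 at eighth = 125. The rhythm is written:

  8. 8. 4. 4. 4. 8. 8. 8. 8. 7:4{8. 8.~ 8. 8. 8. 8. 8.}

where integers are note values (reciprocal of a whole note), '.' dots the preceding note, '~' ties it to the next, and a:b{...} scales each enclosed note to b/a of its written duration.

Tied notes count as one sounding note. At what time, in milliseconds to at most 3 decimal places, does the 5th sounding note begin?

1. 0.0ms @ 0 + 720.0ms (3/2)
2. 720.0ms @ 3/2 + 720.0ms (3/2)
3. 1440.0ms @ 3 + 1440.0ms (3)
4. 2880.0ms @ 6 + 1440.0ms (3)
5. 4320.0ms @ 9 + 1440.0ms (3)
6. 5760.0ms @ 12 + 720.0ms (3/2)
7. 6480.0ms @ 27/2 + 720.0ms (3/2)
8. 7200.0ms @ 15 + 720.0ms (3/2)
9. 7920.0ms @ 33/2 + 720.0ms (3/2)
10. 8640.0ms @ 18 + 411.429ms (6/7)
11. 9051.429ms @ 132/7 + 822.857ms (12/7)
12. 9874.286ms @ 144/7 + 411.429ms (6/7)
13. 10285.714ms @ 150/7 + 411.429ms (6/7)
14. 10697.143ms @ 156/7 + 411.429ms (6/7)
15. 11108.571ms @ 162/7 + 411.429ms (6/7)

note 5 onset = 9b = 4320.0ms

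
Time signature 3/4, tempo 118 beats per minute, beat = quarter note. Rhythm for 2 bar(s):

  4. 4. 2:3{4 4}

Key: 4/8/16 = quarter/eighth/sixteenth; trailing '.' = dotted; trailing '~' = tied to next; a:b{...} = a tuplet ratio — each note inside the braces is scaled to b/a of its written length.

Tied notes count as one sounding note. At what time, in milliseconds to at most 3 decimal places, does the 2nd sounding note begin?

1. 0.0ms @ 0 + 762.712ms (3/2)
2. 762.712ms @ 3/2 + 762.712ms (3/2)
3. 1525.424ms @ 3 + 762.712ms (3/2)
4. 2288.136ms @ 9/2 + 762.712ms (3/2)

note 2 onset = 3/2b = 762.712ms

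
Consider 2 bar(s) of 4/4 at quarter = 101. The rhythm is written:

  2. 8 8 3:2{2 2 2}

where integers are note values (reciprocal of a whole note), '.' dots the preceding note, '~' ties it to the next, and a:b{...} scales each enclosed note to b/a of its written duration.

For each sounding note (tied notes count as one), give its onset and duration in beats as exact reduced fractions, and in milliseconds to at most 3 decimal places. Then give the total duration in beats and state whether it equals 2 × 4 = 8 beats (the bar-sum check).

1) 0.0ms=0b +1782.178ms=3b
2) 1782.178ms=3b +297.03ms=1/2b
3) 2079.208ms=7/2b +297.03ms=1/2b
4) 2376.238ms=4b +792.079ms=4/3b
5) 3168.317ms=16/3b +792.079ms=4/3b
6) 3960.396ms=20/3b +792.079ms=4/3b
Σ=8b of 8 (101bpm 4/4) — PASS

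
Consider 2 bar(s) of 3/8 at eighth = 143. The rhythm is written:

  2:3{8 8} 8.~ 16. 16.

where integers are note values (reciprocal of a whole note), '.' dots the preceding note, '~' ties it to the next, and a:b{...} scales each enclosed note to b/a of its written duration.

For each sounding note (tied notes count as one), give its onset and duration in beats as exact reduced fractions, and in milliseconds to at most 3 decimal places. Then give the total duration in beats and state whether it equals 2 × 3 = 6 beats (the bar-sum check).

1) 0.0ms=0b +629.371ms=3/2b
2) 629.371ms=3/2b +629.371ms=3/2b
3) 1258.741ms=3b +944.056ms=9/4b
4) 2202.797ms=21/4b +314.685ms=3/4b
Σ=6b of 6 (143bpm 3/8) — PASS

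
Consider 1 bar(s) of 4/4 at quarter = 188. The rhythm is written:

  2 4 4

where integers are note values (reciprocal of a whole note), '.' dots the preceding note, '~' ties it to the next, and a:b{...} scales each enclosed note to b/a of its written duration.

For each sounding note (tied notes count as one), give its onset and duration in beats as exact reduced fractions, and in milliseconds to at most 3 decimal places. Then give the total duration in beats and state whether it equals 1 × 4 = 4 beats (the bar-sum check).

1) 0.0ms=0b +638.298ms=2b
2) 638.298ms=2b +319.149ms=1b
3) 957.447ms=3b +319.149ms=1b
Σ=4b of 4 (188bpm 4/4) — PASS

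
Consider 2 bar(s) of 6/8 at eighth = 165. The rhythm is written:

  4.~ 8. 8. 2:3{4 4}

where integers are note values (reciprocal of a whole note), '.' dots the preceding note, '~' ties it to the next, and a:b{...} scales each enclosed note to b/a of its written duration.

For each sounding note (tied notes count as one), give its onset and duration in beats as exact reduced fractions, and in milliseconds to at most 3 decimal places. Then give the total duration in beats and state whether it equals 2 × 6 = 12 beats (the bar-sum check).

1) 0.0ms=0b +1636.364ms=9/2b
2) 1636.364ms=9/2b +545.455ms=3/2b
3) 2181.818ms=6b +1090.909ms=3b
4) 3272.727ms=9b +1090.909ms=3b
Σ=12b of 12 (165bpm 6/8) — PASS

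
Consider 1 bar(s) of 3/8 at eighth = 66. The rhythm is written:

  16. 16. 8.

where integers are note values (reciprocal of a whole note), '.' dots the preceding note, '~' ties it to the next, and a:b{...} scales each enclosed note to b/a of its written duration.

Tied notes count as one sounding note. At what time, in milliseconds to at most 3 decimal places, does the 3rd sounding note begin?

note 3 onset = 3/2b = 1363.636ms

1. 0.0ms @ 0 + 681.818ms (3/4)
2. 681.818ms @ 3/4 + 681.818ms (3/4)
3. 1363.636ms @ 3/2 + 1363.636ms (3/2)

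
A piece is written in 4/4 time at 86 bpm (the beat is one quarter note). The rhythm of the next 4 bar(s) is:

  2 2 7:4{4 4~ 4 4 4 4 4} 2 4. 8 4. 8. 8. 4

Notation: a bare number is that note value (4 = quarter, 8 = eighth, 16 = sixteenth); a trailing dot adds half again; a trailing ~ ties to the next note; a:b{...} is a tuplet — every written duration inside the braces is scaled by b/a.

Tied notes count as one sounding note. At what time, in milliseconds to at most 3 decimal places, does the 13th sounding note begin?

1. 0.0ms @ 0 + 1395.349ms (2)
2. 1395.349ms @ 2 + 1395.349ms (2)
3. 2790.698ms @ 4 + 398.671ms (4/7)
4. 3189.369ms @ 32/7 + 797.342ms (8/7)
5. 3986.711ms @ 40/7 + 398.671ms (4/7)
6. 4385.382ms @ 44/7 + 398.671ms (4/7)
7. 4784.053ms @ 48/7 + 398.671ms (4/7)
8. 5182.724ms @ 52/7 + 398.671ms (4/7)
9. 5581.395ms @ 8 + 1395.349ms (2)
10. 6976.744ms @ 10 + 1046.512ms (3/2)
11. 8023.256ms @ 23/2 + 348.837ms (1/2)
12. 8372.093ms @ 12 + 1046.512ms (3/2)
13. 9418.605ms @ 27/2 + 523.256ms (3/4)
14. 9941.86ms @ 57/4 + 523.256ms (3/4)
15. 10465.116ms @ 15 + 697.674ms (1)

note 13 onset = 27/2b = 9418.605ms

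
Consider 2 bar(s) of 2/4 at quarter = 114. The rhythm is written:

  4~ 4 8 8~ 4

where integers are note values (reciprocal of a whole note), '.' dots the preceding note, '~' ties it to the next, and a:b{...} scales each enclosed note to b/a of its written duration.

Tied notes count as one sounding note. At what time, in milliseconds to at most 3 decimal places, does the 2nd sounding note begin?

1. 0.0ms @ 0 + 1052.632ms (2)
2. 1052.632ms @ 2 + 263.158ms (1/2)
3. 1315.789ms @ 5/2 + 789.474ms (3/2)

note 2 onset = 2b = 1052.632ms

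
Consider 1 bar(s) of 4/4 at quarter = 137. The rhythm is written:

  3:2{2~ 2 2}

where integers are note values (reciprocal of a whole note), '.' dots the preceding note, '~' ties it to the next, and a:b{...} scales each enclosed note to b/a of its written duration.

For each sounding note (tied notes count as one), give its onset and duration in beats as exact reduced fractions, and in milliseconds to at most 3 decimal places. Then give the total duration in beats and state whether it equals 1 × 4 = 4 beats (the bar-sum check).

1) 0.0ms=0b +1167.883ms=8/3b
2) 1167.883ms=8/3b +583.942ms=4/3b
Σ=4b of 4 (137bpm 4/4) — PASS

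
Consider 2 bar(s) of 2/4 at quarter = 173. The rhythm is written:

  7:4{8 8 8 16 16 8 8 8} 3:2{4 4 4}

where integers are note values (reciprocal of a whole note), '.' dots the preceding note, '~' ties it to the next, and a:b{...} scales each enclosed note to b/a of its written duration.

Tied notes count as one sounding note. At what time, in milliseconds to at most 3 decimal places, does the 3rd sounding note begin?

1. 0.0ms @ 0 + 99.092ms (2/7)
2. 99.092ms @ 2/7 + 99.092ms (2/7)
3. 198.183ms @ 4/7 + 99.092ms (2/7)
4. 297.275ms @ 6/7 + 49.546ms (1/7)
5. 346.821ms @ 1 + 49.546ms (1/7)
6. 396.367ms @ 8/7 + 99.092ms (2/7)
7. 495.458ms @ 10/7 + 99.092ms (2/7)
8. 594.55ms @ 12/7 + 99.092ms (2/7)
9. 693.642ms @ 2 + 231.214ms (2/3)
10. 924.855ms @ 8/3 + 231.214ms (2/3)
11. 1156.069ms @ 10/3 + 231.214ms (2/3)

note 3 onset = 4/7b = 198.183ms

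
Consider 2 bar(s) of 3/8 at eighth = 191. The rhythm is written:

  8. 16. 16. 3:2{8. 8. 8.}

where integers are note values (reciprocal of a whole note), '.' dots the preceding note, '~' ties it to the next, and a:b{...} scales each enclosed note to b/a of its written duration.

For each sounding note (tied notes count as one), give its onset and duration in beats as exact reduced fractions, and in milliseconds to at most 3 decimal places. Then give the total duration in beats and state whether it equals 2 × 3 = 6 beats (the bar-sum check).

1) 0.0ms=0b +471.204ms=3/2b
2) 471.204ms=3/2b +235.602ms=3/4b
3) 706.806ms=9/4b +235.602ms=3/4b
4) 942.408ms=3b +314.136ms=1b
5) 1256.545ms=4b +314.136ms=1b
6) 1570.681ms=5b +314.136ms=1b
Σ=6b of 6 (191bpm 3/8) — PASS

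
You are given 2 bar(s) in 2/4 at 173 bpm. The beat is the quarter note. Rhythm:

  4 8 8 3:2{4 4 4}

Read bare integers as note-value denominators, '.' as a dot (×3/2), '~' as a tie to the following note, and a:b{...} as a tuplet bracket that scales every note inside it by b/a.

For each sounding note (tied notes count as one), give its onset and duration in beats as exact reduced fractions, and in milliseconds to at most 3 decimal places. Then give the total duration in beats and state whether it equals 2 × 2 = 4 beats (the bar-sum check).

1) 0.0ms=0b +346.821ms=1b
2) 346.821ms=1b +173.41ms=1/2b
3) 520.231ms=3/2b +173.41ms=1/2b
4) 693.642ms=2b +231.214ms=2/3b
5) 924.855ms=8/3b +231.214ms=2/3b
6) 1156.069ms=10/3b +231.214ms=2/3b
Σ=4b of 4 (173bpm 2/4) — PASS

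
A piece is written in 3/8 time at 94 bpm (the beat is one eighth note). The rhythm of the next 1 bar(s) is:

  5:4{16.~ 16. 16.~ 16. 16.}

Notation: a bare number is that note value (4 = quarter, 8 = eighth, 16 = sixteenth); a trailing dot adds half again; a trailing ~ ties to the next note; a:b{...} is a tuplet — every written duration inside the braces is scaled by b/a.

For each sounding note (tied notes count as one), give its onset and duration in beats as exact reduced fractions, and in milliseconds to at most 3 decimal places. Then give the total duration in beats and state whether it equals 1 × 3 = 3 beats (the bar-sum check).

1) 0.0ms=0b +765.957ms=6/5b
2) 765.957ms=6/5b +765.957ms=6/5b
3) 1531.915ms=12/5b +382.979ms=3/5b
Σ=3b of 3 (94bpm 3/8) — PASS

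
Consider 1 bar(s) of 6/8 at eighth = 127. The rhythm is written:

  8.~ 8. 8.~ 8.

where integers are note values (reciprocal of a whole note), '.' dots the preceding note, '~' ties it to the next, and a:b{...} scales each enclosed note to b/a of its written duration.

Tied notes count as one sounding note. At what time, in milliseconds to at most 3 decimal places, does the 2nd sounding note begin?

note 2 onset = 3b = 1417.323ms

1. 0.0ms @ 0 + 1417.323ms (3)
2. 1417.323ms @ 3 + 1417.323ms (3)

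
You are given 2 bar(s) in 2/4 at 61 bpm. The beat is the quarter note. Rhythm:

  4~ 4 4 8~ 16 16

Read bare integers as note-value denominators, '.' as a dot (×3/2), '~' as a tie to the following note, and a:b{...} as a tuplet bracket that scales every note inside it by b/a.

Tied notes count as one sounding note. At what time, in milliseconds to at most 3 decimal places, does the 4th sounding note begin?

1. 0.0ms @ 0 + 1967.213ms (2)
2. 1967.213ms @ 2 + 983.607ms (1)
3. 2950.82ms @ 3 + 737.705ms (3/4)
4. 3688.525ms @ 15/4 + 245.902ms (1/4)

note 4 onset = 15/4b = 3688.525ms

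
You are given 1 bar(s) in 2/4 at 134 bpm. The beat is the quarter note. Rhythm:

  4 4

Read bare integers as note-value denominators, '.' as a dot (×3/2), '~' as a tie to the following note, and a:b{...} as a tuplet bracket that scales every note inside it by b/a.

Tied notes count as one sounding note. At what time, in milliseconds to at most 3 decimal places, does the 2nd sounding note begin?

note 2 onset = 1b = 447.761ms

1. 0.0ms @ 0 + 447.761ms (1)
2. 447.761ms @ 1 + 447.761ms (1)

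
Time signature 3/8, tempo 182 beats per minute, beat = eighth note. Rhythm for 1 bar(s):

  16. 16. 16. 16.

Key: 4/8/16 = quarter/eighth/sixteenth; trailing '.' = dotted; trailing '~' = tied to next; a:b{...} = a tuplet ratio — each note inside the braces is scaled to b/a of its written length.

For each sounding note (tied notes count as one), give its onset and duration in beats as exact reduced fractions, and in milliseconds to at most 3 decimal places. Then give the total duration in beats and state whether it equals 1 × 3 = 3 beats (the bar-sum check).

1) 0.0ms=0b +247.253ms=3/4b
2) 247.253ms=3/4b +247.253ms=3/4b
3) 494.505ms=3/2b +247.253ms=3/4b
4) 741.758ms=9/4b +247.253ms=3/4b
Σ=3b of 3 (182bpm 3/8) — PASS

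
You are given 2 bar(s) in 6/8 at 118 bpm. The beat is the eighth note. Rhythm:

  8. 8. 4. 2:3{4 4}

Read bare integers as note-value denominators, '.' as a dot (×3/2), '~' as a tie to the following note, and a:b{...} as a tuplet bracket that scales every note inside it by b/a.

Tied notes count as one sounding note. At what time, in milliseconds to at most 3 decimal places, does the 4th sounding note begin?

note 4 onset = 6b = 3050.847ms

1. 0.0ms @ 0 + 762.712ms (3/2)
2. 762.712ms @ 3/2 + 762.712ms (3/2)
3. 1525.424ms @ 3 + 1525.424ms (3)
4. 3050.847ms @ 6 + 1525.424ms (3)
5. 4576.271ms @ 9 + 1525.424ms (3)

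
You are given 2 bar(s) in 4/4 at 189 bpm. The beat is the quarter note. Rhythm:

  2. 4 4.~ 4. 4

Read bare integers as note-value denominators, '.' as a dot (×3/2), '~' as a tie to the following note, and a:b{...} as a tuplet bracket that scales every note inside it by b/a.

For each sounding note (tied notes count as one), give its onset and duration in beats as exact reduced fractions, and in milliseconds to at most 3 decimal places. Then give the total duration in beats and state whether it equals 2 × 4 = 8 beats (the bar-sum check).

1) 0.0ms=0b +952.381ms=3b
2) 952.381ms=3b +317.46ms=1b
3) 1269.841ms=4b +952.381ms=3b
4) 2222.222ms=7b +317.46ms=1b
Σ=8b of 8 (189bpm 4/4) — PASS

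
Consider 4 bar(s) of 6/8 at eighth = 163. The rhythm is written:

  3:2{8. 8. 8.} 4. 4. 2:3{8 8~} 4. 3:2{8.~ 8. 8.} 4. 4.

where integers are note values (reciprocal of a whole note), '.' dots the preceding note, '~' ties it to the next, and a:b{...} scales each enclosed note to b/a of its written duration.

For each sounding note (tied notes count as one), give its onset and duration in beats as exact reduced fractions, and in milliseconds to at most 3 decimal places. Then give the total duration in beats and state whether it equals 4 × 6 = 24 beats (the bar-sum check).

1) 0.0ms=0b +368.098ms=1b
2) 368.098ms=1b +368.098ms=1b
3) 736.196ms=2b +368.098ms=1b
4) 1104.294ms=3b +1104.294ms=3b
5) 2208.589ms=6b +1104.294ms=3b
6) 3312.883ms=9b +552.147ms=3/2b
7) 3865.031ms=21/2b +1656.442ms=9/2b
8) 5521.472ms=15b +736.196ms=2b
9) 6257.669ms=17b +368.098ms=1b
10) 6625.767ms=18b +1104.294ms=3b
11) 7730.061ms=21b +1104.294ms=3b
Σ=24b of 24 (163bpm 6/8) — PASS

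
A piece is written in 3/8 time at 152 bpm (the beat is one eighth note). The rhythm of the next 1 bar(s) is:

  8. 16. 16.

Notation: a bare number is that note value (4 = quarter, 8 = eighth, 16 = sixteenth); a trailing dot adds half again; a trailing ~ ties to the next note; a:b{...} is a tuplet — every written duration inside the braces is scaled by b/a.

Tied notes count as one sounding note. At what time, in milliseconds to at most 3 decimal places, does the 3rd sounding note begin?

1. 0.0ms @ 0 + 592.105ms (3/2)
2. 592.105ms @ 3/2 + 296.053ms (3/4)
3. 888.158ms @ 9/4 + 296.053ms (3/4)

note 3 onset = 9/4b = 888.158ms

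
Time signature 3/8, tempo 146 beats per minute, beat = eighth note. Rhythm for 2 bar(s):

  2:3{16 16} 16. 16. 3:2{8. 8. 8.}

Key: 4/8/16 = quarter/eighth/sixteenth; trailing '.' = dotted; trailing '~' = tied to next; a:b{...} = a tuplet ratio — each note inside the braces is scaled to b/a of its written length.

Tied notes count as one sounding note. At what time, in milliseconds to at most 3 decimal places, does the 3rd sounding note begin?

note 3 onset = 3/2b = 616.438ms

1. 0.0ms @ 0 + 308.219ms (3/4)
2. 308.219ms @ 3/4 + 308.219ms (3/4)
3. 616.438ms @ 3/2 + 308.219ms (3/4)
4. 924.658ms @ 9/4 + 308.219ms (3/4)
5. 1232.877ms @ 3 + 410.959ms (1)
6. 1643.836ms @ 4 + 410.959ms (1)
7. 2054.795ms @ 5 + 410.959ms (1)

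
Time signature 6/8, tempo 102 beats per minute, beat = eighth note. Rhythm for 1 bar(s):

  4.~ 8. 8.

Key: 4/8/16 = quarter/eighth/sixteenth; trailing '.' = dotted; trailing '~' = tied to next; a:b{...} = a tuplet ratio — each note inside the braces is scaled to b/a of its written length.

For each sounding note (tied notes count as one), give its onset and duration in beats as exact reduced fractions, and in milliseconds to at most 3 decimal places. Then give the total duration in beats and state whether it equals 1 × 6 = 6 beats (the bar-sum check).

1) 0.0ms=0b +2647.059ms=9/2b
2) 2647.059ms=9/2b +882.353ms=3/2b
Σ=6b of 6 (102bpm 6/8) — PASS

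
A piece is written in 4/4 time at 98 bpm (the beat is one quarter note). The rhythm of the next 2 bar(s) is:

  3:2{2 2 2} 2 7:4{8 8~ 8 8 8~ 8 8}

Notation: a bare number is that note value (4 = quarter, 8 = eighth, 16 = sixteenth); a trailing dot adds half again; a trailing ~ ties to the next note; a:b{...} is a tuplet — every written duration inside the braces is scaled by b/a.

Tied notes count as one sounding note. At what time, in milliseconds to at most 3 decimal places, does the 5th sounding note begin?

1. 0.0ms @ 0 + 816.327ms (4/3)
2. 816.327ms @ 4/3 + 816.327ms (4/3)
3. 1632.653ms @ 8/3 + 816.327ms (4/3)
4. 2448.98ms @ 4 + 1224.49ms (2)
5. 3673.469ms @ 6 + 174.927ms (2/7)
6. 3848.397ms @ 44/7 + 349.854ms (4/7)
7. 4198.251ms @ 48/7 + 174.927ms (2/7)
8. 4373.178ms @ 50/7 + 349.854ms (4/7)
9. 4723.032ms @ 54/7 + 174.927ms (2/7)

note 5 onset = 6b = 3673.469ms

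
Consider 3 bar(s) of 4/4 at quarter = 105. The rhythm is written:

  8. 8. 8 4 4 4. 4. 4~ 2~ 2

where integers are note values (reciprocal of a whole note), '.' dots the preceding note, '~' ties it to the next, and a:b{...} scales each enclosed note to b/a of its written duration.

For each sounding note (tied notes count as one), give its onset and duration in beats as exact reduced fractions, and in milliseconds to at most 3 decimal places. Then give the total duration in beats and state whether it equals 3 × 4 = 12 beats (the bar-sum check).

1) 0.0ms=0b +428.571ms=3/4b
2) 428.571ms=3/4b +428.571ms=3/4b
3) 857.143ms=3/2b +285.714ms=1/2b
4) 1142.857ms=2b +571.429ms=1b
5) 1714.286ms=3b +571.429ms=1b
6) 2285.714ms=4b +857.143ms=3/2b
7) 3142.857ms=11/2b +857.143ms=3/2b
8) 4000.0ms=7b +2857.143ms=5b
Σ=12b of 12 (105bpm 4/4) — PASS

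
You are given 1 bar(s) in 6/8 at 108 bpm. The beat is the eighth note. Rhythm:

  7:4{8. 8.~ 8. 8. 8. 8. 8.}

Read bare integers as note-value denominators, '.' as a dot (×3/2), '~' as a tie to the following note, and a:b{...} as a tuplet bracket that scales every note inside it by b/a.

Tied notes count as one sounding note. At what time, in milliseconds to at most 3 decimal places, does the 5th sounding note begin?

1. 0.0ms @ 0 + 476.19ms (6/7)
2. 476.19ms @ 6/7 + 952.381ms (12/7)
3. 1428.571ms @ 18/7 + 476.19ms (6/7)
4. 1904.762ms @ 24/7 + 476.19ms (6/7)
5. 2380.952ms @ 30/7 + 476.19ms (6/7)
6. 2857.143ms @ 36/7 + 476.19ms (6/7)

note 5 onset = 30/7b = 2380.952ms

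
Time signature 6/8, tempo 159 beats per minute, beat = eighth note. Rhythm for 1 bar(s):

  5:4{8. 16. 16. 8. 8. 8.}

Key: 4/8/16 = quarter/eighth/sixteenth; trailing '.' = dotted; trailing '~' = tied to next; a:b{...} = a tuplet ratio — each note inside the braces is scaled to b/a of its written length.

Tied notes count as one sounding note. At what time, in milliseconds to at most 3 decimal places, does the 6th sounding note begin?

1. 0.0ms @ 0 + 452.83ms (6/5)
2. 452.83ms @ 6/5 + 226.415ms (3/5)
3. 679.245ms @ 9/5 + 226.415ms (3/5)
4. 905.66ms @ 12/5 + 452.83ms (6/5)
5. 1358.491ms @ 18/5 + 452.83ms (6/5)
6. 1811.321ms @ 24/5 + 452.83ms (6/5)

note 6 onset = 24/5b = 1811.321ms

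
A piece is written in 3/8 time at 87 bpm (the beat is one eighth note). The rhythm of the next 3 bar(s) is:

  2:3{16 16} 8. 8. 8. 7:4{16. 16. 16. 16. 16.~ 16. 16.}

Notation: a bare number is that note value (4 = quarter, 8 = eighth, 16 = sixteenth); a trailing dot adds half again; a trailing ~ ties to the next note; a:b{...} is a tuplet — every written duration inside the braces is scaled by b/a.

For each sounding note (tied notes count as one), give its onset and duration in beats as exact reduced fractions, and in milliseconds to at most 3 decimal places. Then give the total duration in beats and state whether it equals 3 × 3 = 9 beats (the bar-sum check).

1) 0.0ms=0b +517.241ms=3/4b
2) 517.241ms=3/4b +517.241ms=3/4b
3) 1034.483ms=3/2b +1034.483ms=3/2b
4) 2068.966ms=3b +1034.483ms=3/2b
5) 3103.448ms=9/2b +1034.483ms=3/2b
6) 4137.931ms=6b +295.567ms=3/7b
7) 4433.498ms=45/7b +295.567ms=3/7b
8) 4729.064ms=48/7b +295.567ms=3/7b
9) 5024.631ms=51/7b +295.567ms=3/7b
10) 5320.197ms=54/7b +591.133ms=6/7b
11) 5911.33ms=60/7b +295.567ms=3/7b
Σ=9b of 9 (87bpm 3/8) — PASS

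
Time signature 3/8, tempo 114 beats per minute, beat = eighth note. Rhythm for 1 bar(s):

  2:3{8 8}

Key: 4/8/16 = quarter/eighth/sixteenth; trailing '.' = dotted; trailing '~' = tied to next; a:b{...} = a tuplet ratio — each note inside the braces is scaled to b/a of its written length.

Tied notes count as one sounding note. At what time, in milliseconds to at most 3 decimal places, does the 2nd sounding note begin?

note 2 onset = 3/2b = 789.474ms

1. 0.0ms @ 0 + 789.474ms (3/2)
2. 789.474ms @ 3/2 + 789.474ms (3/2)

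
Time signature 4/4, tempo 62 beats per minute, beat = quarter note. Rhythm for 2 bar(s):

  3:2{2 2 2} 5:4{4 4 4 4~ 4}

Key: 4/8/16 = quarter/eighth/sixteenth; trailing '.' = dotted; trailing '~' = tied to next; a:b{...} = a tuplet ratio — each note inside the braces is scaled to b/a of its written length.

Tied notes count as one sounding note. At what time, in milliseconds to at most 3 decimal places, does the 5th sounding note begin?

note 5 onset = 24/5b = 4645.161ms

1. 0.0ms @ 0 + 1290.323ms (4/3)
2. 1290.323ms @ 4/3 + 1290.323ms (4/3)
3. 2580.645ms @ 8/3 + 1290.323ms (4/3)
4. 3870.968ms @ 4 + 774.194ms (4/5)
5. 4645.161ms @ 24/5 + 774.194ms (4/5)
6. 5419.355ms @ 28/5 + 774.194ms (4/5)
7. 6193.548ms @ 32/5 + 1548.387ms (8/5)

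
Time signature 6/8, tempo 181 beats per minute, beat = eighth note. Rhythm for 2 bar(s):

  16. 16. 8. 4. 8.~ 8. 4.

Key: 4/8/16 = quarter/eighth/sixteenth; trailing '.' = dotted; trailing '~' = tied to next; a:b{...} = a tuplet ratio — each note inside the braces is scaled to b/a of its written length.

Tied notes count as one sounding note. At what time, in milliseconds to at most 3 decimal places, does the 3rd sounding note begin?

note 3 onset = 3/2b = 497.238ms

1. 0.0ms @ 0 + 248.619ms (3/4)
2. 248.619ms @ 3/4 + 248.619ms (3/4)
3. 497.238ms @ 3/2 + 497.238ms (3/2)
4. 994.475ms @ 3 + 994.475ms (3)
5. 1988.95ms @ 6 + 994.475ms (3)
6. 2983.425ms @ 9 + 994.475ms (3)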